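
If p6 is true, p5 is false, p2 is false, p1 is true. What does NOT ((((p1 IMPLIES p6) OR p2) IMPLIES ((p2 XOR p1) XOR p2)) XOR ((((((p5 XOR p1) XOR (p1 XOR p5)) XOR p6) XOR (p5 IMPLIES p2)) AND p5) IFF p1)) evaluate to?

F

p1 IMPLIES p6 = T IMPLIES T = T
(p1 IMPLIES p6) OR p2 = T OR F = T
p2 XOR p1 = F XOR T = T
(p2 XOR p1) XOR p2 = T XOR F = T
((p1 IMPLIES p6) OR p2) IMPLIES ((p2 XOR p1) XOR p2) = T IMPLIES T = T
p5 XOR p1 = F XOR T = T
p1 XOR p5 = T XOR F = T
(p5 XOR p1) XOR (p1 XOR p5) = T XOR T = F
((p5 XOR p1) XOR (p1 XOR p5)) XOR p6 = F XOR T = T
p5 IMPLIES p2 = F IMPLIES F = T
(((p5 XOR p1) XOR (p1 XOR p5)) XOR p6) XOR (p5 IMPLIES p2) = T XOR T = F
((((p5 XOR p1) XOR (p1 XOR p5)) XOR p6) XOR (p5 IMPLIES p2)) AND p5 = F AND F = F
(((((p5 XOR p1) XOR (p1 XOR p5)) XOR p6) XOR (p5 IMPLIES p2)) AND p5) IFF p1 = F IFF T = F
(((p1 IMPLIES p6) OR p2) IMPLIES ((p2 XOR p1) XOR p2)) XOR ((((((p5 XOR p1) XOR (p1 XOR p5)) XOR p6) XOR (p5 IMPLIES p2)) AND p5) IFF p1) = T XOR F = T
NOT ((((p1 IMPLIES p6) OR p2) IMPLIES ((p2 XOR p1) XOR p2)) XOR ((((((p5 XOR p1) XOR (p1 XOR p5)) XOR p6) XOR (p5 IMPLIES p2)) AND p5) IFF p1)) = NOT T = F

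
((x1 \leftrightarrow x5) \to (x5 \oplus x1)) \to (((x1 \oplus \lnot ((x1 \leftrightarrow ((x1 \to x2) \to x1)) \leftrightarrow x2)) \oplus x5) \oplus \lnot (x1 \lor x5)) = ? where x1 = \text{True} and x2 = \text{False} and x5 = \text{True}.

\text{True}

Substituting x1=\text{True}, x2=\text{False}, x5=\text{True}:
x1 \leftrightarrow x5 = \text{True} \leftrightarrow \text{True} = \text{True}
x5 \oplus x1 = \text{True} \oplus \text{True} = \text{False}
(x1 \leftrightarrow x5) \to (x5 \oplus x1) = \text{True} \to \text{False} = \text{False}
x1 \to x2 = \text{True} \to \text{False} = \text{False}
(x1 \to x2) \to x1 = \text{False} \to \text{True} = \text{True}
x1 \leftrightarrow ((x1 \to x2) \to x1) = \text{True} \leftrightarrow \text{True} = \text{True}
(x1 \leftrightarrow ((x1 \to x2) \to x1)) \leftrightarrow x2 = \text{True} \leftrightarrow \text{False} = \text{False}
\lnot ((x1 \leftrightarrow ((x1 \to x2) \to x1)) \leftrightarrow x2) = \lnot \text{False} = \text{True}
x1 \oplus \lnot ((x1 \leftrightarrow ((x1 \to x2) \to x1)) \leftrightarrow x2) = \text{True} \oplus \text{True} = \text{False}
(x1 \oplus \lnot ((x1 \leftrightarrow ((x1 \to x2) \to x1)) \leftrightarrow x2)) \oplus x5 = \text{False} \oplus \text{True} = \text{True}
x1 \lor x5 = \text{True} \lor \text{True} = \text{True}
\lnot (x1 \lor x5) = \lnot \text{True} = \text{False}
((x1 \oplus \lnot ((x1 \leftrightarrow ((x1 \to x2) \to x1)) \leftrightarrow x2)) \oplus x5) \oplus \lnot (x1 \lor x5) = \text{True} \oplus \text{False} = \text{True}
((x1 \leftrightarrow x5) \to (x5 \oplus x1)) \to (((x1 \oplus \lnot ((x1 \leftrightarrow ((x1 \to x2) \to x1)) \leftrightarrow x2)) \oplus x5) \oplus \lnot (x1 \lor x5)) = \text{False} \to \text{True} = \text{True}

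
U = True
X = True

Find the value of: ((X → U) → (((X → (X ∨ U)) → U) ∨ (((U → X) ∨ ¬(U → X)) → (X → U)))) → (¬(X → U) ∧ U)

Substituting U=True, X=True:
X → U = True → True = True
X ∨ U = True ∨ True = True
X → (X ∨ U) = True → True = True
(X → (X ∨ U)) → U = True → True = True
U → X = True → True = True
U → X = True → True = True
¬(U → X) = ¬True = False
(U → X) ∨ ¬(U → X) = True ∨ False = True
X → U = True → True = True
((U → X) ∨ ¬(U → X)) → (X → U) = True → True = True
((X → (X ∨ U)) → U) ∨ (((U → X) ∨ ¬(U → X)) → (X → U)) = True ∨ True = True
(X → U) → (((X → (X ∨ U)) → U) ∨ (((U → X) ∨ ¬(U → X)) → (X → U))) = True → True = True
X → U = True → True = True
¬(X → U) = ¬True = False
¬(X → U) ∧ U = False ∧ True = False
((X → U) → (((X → (X ∨ U)) → U) ∨ (((U → X) ∨ ¬(U → X)) → (X → U)))) → (¬(X → U) ∧ U) = True → False = False

False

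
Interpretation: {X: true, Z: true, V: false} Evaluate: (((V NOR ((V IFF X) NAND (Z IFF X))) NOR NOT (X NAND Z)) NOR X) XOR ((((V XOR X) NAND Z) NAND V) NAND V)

true

V IFF X = false IFF true = false
Z IFF X = true IFF true = true
(V IFF X) NAND (Z IFF X) = false NAND true = true
V NOR ((V IFF X) NAND (Z IFF X)) = false NOR true = false
X NAND Z = true NAND true = false
NOT (X NAND Z) = NOT false = true
(V NOR ((V IFF X) NAND (Z IFF X))) NOR NOT (X NAND Z) = false NOR true = false
((V NOR ((V IFF X) NAND (Z IFF X))) NOR NOT (X NAND Z)) NOR X = false NOR true = false
V XOR X = false XOR true = true
(V XOR X) NAND Z = true NAND true = false
((V XOR X) NAND Z) NAND V = false NAND false = true
(((V XOR X) NAND Z) NAND V) NAND V = true NAND false = true
(((V NOR ((V IFF X) NAND (Z IFF X))) NOR NOT (X NAND Z)) NOR X) XOR ((((V XOR X) NAND Z) NAND V) NAND V) = false XOR true = true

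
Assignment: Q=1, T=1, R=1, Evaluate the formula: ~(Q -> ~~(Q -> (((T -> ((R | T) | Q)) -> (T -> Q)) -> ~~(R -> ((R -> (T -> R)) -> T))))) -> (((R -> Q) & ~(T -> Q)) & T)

R | T = 1 | 1 = 1
(R | T) | Q = 1 | 1 = 1
T -> ((R | T) | Q) = 1 -> 1 = 1
T -> Q = 1 -> 1 = 1
(T -> ((R | T) | Q)) -> (T -> Q) = 1 -> 1 = 1
T -> R = 1 -> 1 = 1
R -> (T -> R) = 1 -> 1 = 1
(R -> (T -> R)) -> T = 1 -> 1 = 1
R -> ((R -> (T -> R)) -> T) = 1 -> 1 = 1
~(R -> ((R -> (T -> R)) -> T)) = ~1 = 0
~~(R -> ((R -> (T -> R)) -> T)) = ~0 = 1
((T -> ((R | T) | Q)) -> (T -> Q)) -> ~~(R -> ((R -> (T -> R)) -> T)) = 1 -> 1 = 1
Q -> (((T -> ((R | T) | Q)) -> (T -> Q)) -> ~~(R -> ((R -> (T -> R)) -> T))) = 1 -> 1 = 1
~(Q -> (((T -> ((R | T) | Q)) -> (T -> Q)) -> ~~(R -> ((R -> (T -> R)) -> T)))) = ~1 = 0
~~(Q -> (((T -> ((R | T) | Q)) -> (T -> Q)) -> ~~(R -> ((R -> (T -> R)) -> T)))) = ~0 = 1
Q -> ~~(Q -> (((T -> ((R | T) | Q)) -> (T -> Q)) -> ~~(R -> ((R -> (T -> R)) -> T)))) = 1 -> 1 = 1
~(Q -> ~~(Q -> (((T -> ((R | T) | Q)) -> (T -> Q)) -> ~~(R -> ((R -> (T -> R)) -> T))))) = ~1 = 0
R -> Q = 1 -> 1 = 1
T -> Q = 1 -> 1 = 1
~(T -> Q) = ~1 = 0
(R -> Q) & ~(T -> Q) = 1 & 0 = 0
((R -> Q) & ~(T -> Q)) & T = 0 & 1 = 0
~(Q -> ~~(Q -> (((T -> ((R | T) | Q)) -> (T -> Q)) -> ~~(R -> ((R -> (T -> R)) -> T))))) -> (((R -> Q) & ~(T -> Q)) & T) = 0 -> 0 = 1

1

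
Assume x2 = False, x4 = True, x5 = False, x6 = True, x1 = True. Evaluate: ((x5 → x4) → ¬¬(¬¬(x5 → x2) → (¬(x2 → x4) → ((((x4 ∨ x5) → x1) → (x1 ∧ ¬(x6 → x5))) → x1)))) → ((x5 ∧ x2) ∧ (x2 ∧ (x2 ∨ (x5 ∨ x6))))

x5 → x4 = False → True = True
x5 → x2 = False → False = True
¬(x5 → x2) = ¬True = False
¬¬(x5 → x2) = ¬False = True
x2 → x4 = False → True = True
¬(x2 → x4) = ¬True = False
x4 ∨ x5 = True ∨ False = True
(x4 ∨ x5) → x1 = True → True = True
x6 → x5 = True → False = False
¬(x6 → x5) = ¬False = True
x1 ∧ ¬(x6 → x5) = True ∧ True = True
((x4 ∨ x5) → x1) → (x1 ∧ ¬(x6 → x5)) = True → True = True
(((x4 ∨ x5) → x1) → (x1 ∧ ¬(x6 → x5))) → x1 = True → True = True
¬(x2 → x4) → ((((x4 ∨ x5) → x1) → (x1 ∧ ¬(x6 → x5))) → x1) = False → True = True
¬¬(x5 → x2) → (¬(x2 → x4) → ((((x4 ∨ x5) → x1) → (x1 ∧ ¬(x6 → x5))) → x1)) = True → True = True
¬(¬¬(x5 → x2) → (¬(x2 → x4) → ((((x4 ∨ x5) → x1) → (x1 ∧ ¬(x6 → x5))) → x1))) = ¬True = False
¬¬(¬¬(x5 → x2) → (¬(x2 → x4) → ((((x4 ∨ x5) → x1) → (x1 ∧ ¬(x6 → x5))) → x1))) = ¬False = True
(x5 → x4) → ¬¬(¬¬(x5 → x2) → (¬(x2 → x4) → ((((x4 ∨ x5) → x1) → (x1 ∧ ¬(x6 → x5))) → x1))) = True → True = True
x5 ∧ x2 = False ∧ False = False
x5 ∨ x6 = False ∨ True = True
x2 ∨ (x5 ∨ x6) = False ∨ True = True
x2 ∧ (x2 ∨ (x5 ∨ x6)) = False ∧ True = False
(x5 ∧ x2) ∧ (x2 ∧ (x2 ∨ (x5 ∨ x6))) = False ∧ False = False
((x5 → x4) → ¬¬(¬¬(x5 → x2) → (¬(x2 → x4) → ((((x4 ∨ x5) → x1) → (x1 ∧ ¬(x6 → x5))) → x1)))) → ((x5 ∧ x2) ∧ (x2 ∧ (x2 ∨ (x5 ∨ x6)))) = True → False = False

False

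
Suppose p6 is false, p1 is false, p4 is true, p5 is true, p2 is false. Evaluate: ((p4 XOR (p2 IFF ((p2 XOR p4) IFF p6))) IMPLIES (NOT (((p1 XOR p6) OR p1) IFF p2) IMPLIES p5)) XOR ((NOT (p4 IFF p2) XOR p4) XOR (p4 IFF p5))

p2 XOR p4 = False XOR True = True
(p2 XOR p4) IFF p6 = True IFF False = False
p2 IFF ((p2 XOR p4) IFF p6) = False IFF False = True
p4 XOR (p2 IFF ((p2 XOR p4) IFF p6)) = True XOR True = False
p1 XOR p6 = False XOR False = False
(p1 XOR p6) OR p1 = False OR False = False
((p1 XOR p6) OR p1) IFF p2 = False IFF False = True
NOT (((p1 XOR p6) OR p1) IFF p2) = NOT True = False
NOT (((p1 XOR p6) OR p1) IFF p2) IMPLIES p5 = False IMPLIES True = True
(p4 XOR (p2 IFF ((p2 XOR p4) IFF p6))) IMPLIES (NOT (((p1 XOR p6) OR p1) IFF p2) IMPLIES p5) = False IMPLIES True = True
p4 IFF p2 = True IFF False = False
NOT (p4 IFF p2) = NOT False = True
NOT (p4 IFF p2) XOR p4 = True XOR True = False
p4 IFF p5 = True IFF True = True
(NOT (p4 IFF p2) XOR p4) XOR (p4 IFF p5) = False XOR True = True
((p4 XOR (p2 IFF ((p2 XOR p4) IFF p6))) IMPLIES (NOT (((p1 XOR p6) OR p1) IFF p2) IMPLIES p5)) XOR ((NOT (p4 IFF p2) XOR p4) XOR (p4 IFF p5)) = True XOR True = False

False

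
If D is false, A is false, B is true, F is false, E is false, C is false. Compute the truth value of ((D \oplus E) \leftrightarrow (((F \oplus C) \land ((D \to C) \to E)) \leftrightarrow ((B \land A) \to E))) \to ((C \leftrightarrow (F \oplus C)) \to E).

\text{False}

D \oplus E = \text{False} \oplus \text{False} = \text{False}
F \oplus C = \text{False} \oplus \text{False} = \text{False}
D \to C = \text{False} \to \text{False} = \text{True}
(D \to C) \to E = \text{True} \to \text{False} = \text{False}
(F \oplus C) \land ((D \to C) \to E) = \text{False} \land \text{False} = \text{False}
B \land A = \text{True} \land \text{False} = \text{False}
(B \land A) \to E = \text{False} \to \text{False} = \text{True}
((F \oplus C) \land ((D \to C) \to E)) \leftrightarrow ((B \land A) \to E) = \text{False} \leftrightarrow \text{True} = \text{False}
(D \oplus E) \leftrightarrow (((F \oplus C) \land ((D \to C) \to E)) \leftrightarrow ((B \land A) \to E)) = \text{False} \leftrightarrow \text{False} = \text{True}
F \oplus C = \text{False} \oplus \text{False} = \text{False}
C \leftrightarrow (F \oplus C) = \text{False} \leftrightarrow \text{False} = \text{True}
(C \leftrightarrow (F \oplus C)) \to E = \text{True} \to \text{False} = \text{False}
((D \oplus E) \leftrightarrow (((F \oplus C) \land ((D \to C) \to E)) \leftrightarrow ((B \land A) \to E))) \to ((C \leftrightarrow (F \oplus C)) \to E) = \text{True} \to \text{False} = \text{False}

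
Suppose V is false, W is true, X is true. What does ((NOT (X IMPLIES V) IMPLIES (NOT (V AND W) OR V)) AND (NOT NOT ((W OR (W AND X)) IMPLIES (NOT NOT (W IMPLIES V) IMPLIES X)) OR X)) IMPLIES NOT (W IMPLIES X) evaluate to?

X IMPLIES V = T IMPLIES F = F
NOT (X IMPLIES V) = NOT F = T
V AND W = F AND T = F
NOT (V AND W) = NOT F = T
NOT (V AND W) OR V = T OR F = T
NOT (X IMPLIES V) IMPLIES (NOT (V AND W) OR V) = T IMPLIES T = T
W AND X = T AND T = T
W OR (W AND X) = T OR T = T
W IMPLIES V = T IMPLIES F = F
NOT (W IMPLIES V) = NOT F = T
NOT NOT (W IMPLIES V) = NOT T = F
NOT NOT (W IMPLIES V) IMPLIES X = F IMPLIES T = T
(W OR (W AND X)) IMPLIES (NOT NOT (W IMPLIES V) IMPLIES X) = T IMPLIES T = T
NOT ((W OR (W AND X)) IMPLIES (NOT NOT (W IMPLIES V) IMPLIES X)) = NOT T = F
NOT NOT ((W OR (W AND X)) IMPLIES (NOT NOT (W IMPLIES V) IMPLIES X)) = NOT F = T
NOT NOT ((W OR (W AND X)) IMPLIES (NOT NOT (W IMPLIES V) IMPLIES X)) OR X = T OR T = T
(NOT (X IMPLIES V) IMPLIES (NOT (V AND W) OR V)) AND (NOT NOT ((W OR (W AND X)) IMPLIES (NOT NOT (W IMPLIES V) IMPLIES X)) OR X) = T AND T = T
W IMPLIES X = T IMPLIES T = T
NOT (W IMPLIES X) = NOT T = F
((NOT (X IMPLIES V) IMPLIES (NOT (V AND W) OR V)) AND (NOT NOT ((W OR (W AND X)) IMPLIES (NOT NOT (W IMPLIES V) IMPLIES X)) OR X)) IMPLIES NOT (W IMPLIES X) = T IMPLIES F = F

F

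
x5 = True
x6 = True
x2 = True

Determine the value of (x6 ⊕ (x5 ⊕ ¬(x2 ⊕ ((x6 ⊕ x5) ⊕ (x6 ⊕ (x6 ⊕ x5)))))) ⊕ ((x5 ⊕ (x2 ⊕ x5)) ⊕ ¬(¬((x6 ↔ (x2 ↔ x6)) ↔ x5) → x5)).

x6 ⊕ x5 = True ⊕ True = False
x6 ⊕ x5 = True ⊕ True = False
x6 ⊕ (x6 ⊕ x5) = True ⊕ False = True
(x6 ⊕ x5) ⊕ (x6 ⊕ (x6 ⊕ x5)) = False ⊕ True = True
x2 ⊕ ((x6 ⊕ x5) ⊕ (x6 ⊕ (x6 ⊕ x5))) = True ⊕ True = False
¬(x2 ⊕ ((x6 ⊕ x5) ⊕ (x6 ⊕ (x6 ⊕ x5)))) = ¬False = True
x5 ⊕ ¬(x2 ⊕ ((x6 ⊕ x5) ⊕ (x6 ⊕ (x6 ⊕ x5)))) = True ⊕ True = False
x6 ⊕ (x5 ⊕ ¬(x2 ⊕ ((x6 ⊕ x5) ⊕ (x6 ⊕ (x6 ⊕ x5))))) = True ⊕ False = True
x2 ⊕ x5 = True ⊕ True = False
x5 ⊕ (x2 ⊕ x5) = True ⊕ False = True
x2 ↔ x6 = True ↔ True = True
x6 ↔ (x2 ↔ x6) = True ↔ True = True
(x6 ↔ (x2 ↔ x6)) ↔ x5 = True ↔ True = True
¬((x6 ↔ (x2 ↔ x6)) ↔ x5) = ¬True = False
¬((x6 ↔ (x2 ↔ x6)) ↔ x5) → x5 = False → True = True
¬(¬((x6 ↔ (x2 ↔ x6)) ↔ x5) → x5) = ¬True = False
(x5 ⊕ (x2 ⊕ x5)) ⊕ ¬(¬((x6 ↔ (x2 ↔ x6)) ↔ x5) → x5) = True ⊕ False = True
(x6 ⊕ (x5 ⊕ ¬(x2 ⊕ ((x6 ⊕ x5) ⊕ (x6 ⊕ (x6 ⊕ x5)))))) ⊕ ((x5 ⊕ (x2 ⊕ x5)) ⊕ ¬(¬((x6 ↔ (x2 ↔ x6)) ↔ x5) → x5)) = True ⊕ True = False

False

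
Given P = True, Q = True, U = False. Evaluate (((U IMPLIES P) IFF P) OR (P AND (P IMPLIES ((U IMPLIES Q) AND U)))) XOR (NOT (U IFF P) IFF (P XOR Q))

U IMPLIES P = False IMPLIES True = True
(U IMPLIES P) IFF P = True IFF True = True
U IMPLIES Q = False IMPLIES True = True
(U IMPLIES Q) AND U = True AND False = False
P IMPLIES ((U IMPLIES Q) AND U) = True IMPLIES False = False
P AND (P IMPLIES ((U IMPLIES Q) AND U)) = True AND False = False
((U IMPLIES P) IFF P) OR (P AND (P IMPLIES ((U IMPLIES Q) AND U))) = True OR False = True
U IFF P = False IFF True = False
NOT (U IFF P) = NOT False = True
P XOR Q = True XOR True = False
NOT (U IFF P) IFF (P XOR Q) = True IFF False = False
(((U IMPLIES P) IFF P) OR (P AND (P IMPLIES ((U IMPLIES Q) AND U)))) XOR (NOT (U IFF P) IFF (P XOR Q)) = True XOR False = True

True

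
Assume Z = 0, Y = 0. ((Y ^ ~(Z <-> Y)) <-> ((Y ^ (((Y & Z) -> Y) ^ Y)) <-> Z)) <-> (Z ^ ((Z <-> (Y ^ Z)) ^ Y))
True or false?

1

Z <-> Y = 0 <-> 0 = 1
~(Z <-> Y) = ~1 = 0
Y ^ ~(Z <-> Y) = 0 ^ 0 = 0
Y & Z = 0 & 0 = 0
(Y & Z) -> Y = 0 -> 0 = 1
((Y & Z) -> Y) ^ Y = 1 ^ 0 = 1
Y ^ (((Y & Z) -> Y) ^ Y) = 0 ^ 1 = 1
(Y ^ (((Y & Z) -> Y) ^ Y)) <-> Z = 1 <-> 0 = 0
(Y ^ ~(Z <-> Y)) <-> ((Y ^ (((Y & Z) -> Y) ^ Y)) <-> Z) = 0 <-> 0 = 1
Y ^ Z = 0 ^ 0 = 0
Z <-> (Y ^ Z) = 0 <-> 0 = 1
(Z <-> (Y ^ Z)) ^ Y = 1 ^ 0 = 1
Z ^ ((Z <-> (Y ^ Z)) ^ Y) = 0 ^ 1 = 1
((Y ^ ~(Z <-> Y)) <-> ((Y ^ (((Y & Z) -> Y) ^ Y)) <-> Z)) <-> (Z ^ ((Z <-> (Y ^ Z)) ^ Y)) = 1 <-> 1 = 1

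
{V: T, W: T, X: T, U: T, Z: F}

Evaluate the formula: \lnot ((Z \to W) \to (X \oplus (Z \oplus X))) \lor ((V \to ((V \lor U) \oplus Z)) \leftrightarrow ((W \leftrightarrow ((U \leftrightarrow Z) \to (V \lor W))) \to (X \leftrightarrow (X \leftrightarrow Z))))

T

Substituting V=T, W=T, X=T, U=T, Z=F:
Z \to W = F \to T = T
Z \oplus X = F \oplus T = T
X \oplus (Z \oplus X) = T \oplus T = F
(Z \to W) \to (X \oplus (Z \oplus X)) = T \to F = F
\lnot ((Z \to W) \to (X \oplus (Z \oplus X))) = \lnot F = T
V \lor U = T \lor T = T
(V \lor U) \oplus Z = T \oplus F = T
V \to ((V \lor U) \oplus Z) = T \to T = T
U \leftrightarrow Z = T \leftrightarrow F = F
V \lor W = T \lor T = T
(U \leftrightarrow Z) \to (V \lor W) = F \to T = T
W \leftrightarrow ((U \leftrightarrow Z) \to (V \lor W)) = T \leftrightarrow T = T
X \leftrightarrow Z = T \leftrightarrow F = F
X \leftrightarrow (X \leftrightarrow Z) = T \leftrightarrow F = F
(W \leftrightarrow ((U \leftrightarrow Z) \to (V \lor W))) \to (X \leftrightarrow (X \leftrightarrow Z)) = T \to F = F
(V \to ((V \lor U) \oplus Z)) \leftrightarrow ((W \leftrightarrow ((U \leftrightarrow Z) \to (V \lor W))) \to (X \leftrightarrow (X \leftrightarrow Z))) = T \leftrightarrow F = F
\lnot ((Z \to W) \to (X \oplus (Z \oplus X))) \lor ((V \to ((V \lor U) \oplus Z)) \leftrightarrow ((W \leftrightarrow ((U \leftrightarrow Z) \to (V \lor W))) \to (X \leftrightarrow (X \leftrightarrow Z)))) = T \lor F = T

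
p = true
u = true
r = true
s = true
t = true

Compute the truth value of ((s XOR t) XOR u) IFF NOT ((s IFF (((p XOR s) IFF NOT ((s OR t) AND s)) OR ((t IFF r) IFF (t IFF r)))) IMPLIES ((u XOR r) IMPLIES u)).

false

s XOR t = true XOR true = false
(s XOR t) XOR u = false XOR true = true
p XOR s = true XOR true = false
s OR t = true OR true = true
(s OR t) AND s = true AND true = true
NOT ((s OR t) AND s) = NOT true = false
(p XOR s) IFF NOT ((s OR t) AND s) = false IFF false = true
t IFF r = true IFF true = true
t IFF r = true IFF true = true
(t IFF r) IFF (t IFF r) = true IFF true = true
((p XOR s) IFF NOT ((s OR t) AND s)) OR ((t IFF r) IFF (t IFF r)) = true OR true = true
s IFF (((p XOR s) IFF NOT ((s OR t) AND s)) OR ((t IFF r) IFF (t IFF r))) = true IFF true = true
u XOR r = true XOR true = false
(u XOR r) IMPLIES u = false IMPLIES true = true
(s IFF (((p XOR s) IFF NOT ((s OR t) AND s)) OR ((t IFF r) IFF (t IFF r)))) IMPLIES ((u XOR r) IMPLIES u) = true IMPLIES true = true
NOT ((s IFF (((p XOR s) IFF NOT ((s OR t) AND s)) OR ((t IFF r) IFF (t IFF r)))) IMPLIES ((u XOR r) IMPLIES u)) = NOT true = false
((s XOR t) XOR u) IFF NOT ((s IFF (((p XOR s) IFF NOT ((s OR t) AND s)) OR ((t IFF r) IFF (t IFF r)))) IMPLIES ((u XOR r) IMPLIES u)) = true IFF false = false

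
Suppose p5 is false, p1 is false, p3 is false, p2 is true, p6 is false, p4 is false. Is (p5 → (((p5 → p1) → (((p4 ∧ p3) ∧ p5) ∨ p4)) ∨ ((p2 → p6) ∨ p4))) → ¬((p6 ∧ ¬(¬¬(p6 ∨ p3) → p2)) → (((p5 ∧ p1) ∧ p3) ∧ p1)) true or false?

False

p5 → p1 = False → False = True
p4 ∧ p3 = False ∧ False = False
(p4 ∧ p3) ∧ p5 = False ∧ False = False
((p4 ∧ p3) ∧ p5) ∨ p4 = False ∨ False = False
(p5 → p1) → (((p4 ∧ p3) ∧ p5) ∨ p4) = True → False = False
p2 → p6 = True → False = False
(p2 → p6) ∨ p4 = False ∨ False = False
((p5 → p1) → (((p4 ∧ p3) ∧ p5) ∨ p4)) ∨ ((p2 → p6) ∨ p4) = False ∨ False = False
p5 → (((p5 → p1) → (((p4 ∧ p3) ∧ p5) ∨ p4)) ∨ ((p2 → p6) ∨ p4)) = False → False = True
p6 ∨ p3 = False ∨ False = False
¬(p6 ∨ p3) = ¬False = True
¬¬(p6 ∨ p3) = ¬True = False
¬¬(p6 ∨ p3) → p2 = False → True = True
¬(¬¬(p6 ∨ p3) → p2) = ¬True = False
p6 ∧ ¬(¬¬(p6 ∨ p3) → p2) = False ∧ False = False
p5 ∧ p1 = False ∧ False = False
(p5 ∧ p1) ∧ p3 = False ∧ False = False
((p5 ∧ p1) ∧ p3) ∧ p1 = False ∧ False = False
(p6 ∧ ¬(¬¬(p6 ∨ p3) → p2)) → (((p5 ∧ p1) ∧ p3) ∧ p1) = False → False = True
¬((p6 ∧ ¬(¬¬(p6 ∨ p3) → p2)) → (((p5 ∧ p1) ∧ p3) ∧ p1)) = ¬True = False
(p5 → (((p5 → p1) → (((p4 ∧ p3) ∧ p5) ∨ p4)) ∨ ((p2 → p6) ∨ p4))) → ¬((p6 ∧ ¬(¬¬(p6 ∨ p3) → p2)) → (((p5 ∧ p1) ∧ p3) ∧ p1)) = True → False = False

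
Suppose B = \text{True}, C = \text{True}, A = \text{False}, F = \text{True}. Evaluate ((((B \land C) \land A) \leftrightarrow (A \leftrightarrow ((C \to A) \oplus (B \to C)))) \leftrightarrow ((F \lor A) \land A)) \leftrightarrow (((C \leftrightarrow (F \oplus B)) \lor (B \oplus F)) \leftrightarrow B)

\text{True}

B \land C = \text{True} \land \text{True} = \text{True}
(B \land C) \land A = \text{True} \land \text{False} = \text{False}
C \to A = \text{True} \to \text{False} = \text{False}
B \to C = \text{True} \to \text{True} = \text{True}
(C \to A) \oplus (B \to C) = \text{False} \oplus \text{True} = \text{True}
A \leftrightarrow ((C \to A) \oplus (B \to C)) = \text{False} \leftrightarrow \text{True} = \text{False}
((B \land C) \land A) \leftrightarrow (A \leftrightarrow ((C \to A) \oplus (B \to C))) = \text{False} \leftrightarrow \text{False} = \text{True}
F \lor A = \text{True} \lor \text{False} = \text{True}
(F \lor A) \land A = \text{True} \land \text{False} = \text{False}
(((B \land C) \land A) \leftrightarrow (A \leftrightarrow ((C \to A) \oplus (B \to C)))) \leftrightarrow ((F \lor A) \land A) = \text{True} \leftrightarrow \text{False} = \text{False}
F \oplus B = \text{True} \oplus \text{True} = \text{False}
C \leftrightarrow (F \oplus B) = \text{True} \leftrightarrow \text{False} = \text{False}
B \oplus F = \text{True} \oplus \text{True} = \text{False}
(C \leftrightarrow (F \oplus B)) \lor (B \oplus F) = \text{False} \lor \text{False} = \text{False}
((C \leftrightarrow (F \oplus B)) \lor (B \oplus F)) \leftrightarrow B = \text{False} \leftrightarrow \text{True} = \text{False}
((((B \land C) \land A) \leftrightarrow (A \leftrightarrow ((C \to A) \oplus (B \to C)))) \leftrightarrow ((F \lor A) \land A)) \leftrightarrow (((C \leftrightarrow (F \oplus B)) \lor (B \oplus F)) \leftrightarrow B) = \text{False} \leftrightarrow \text{False} = \text{True}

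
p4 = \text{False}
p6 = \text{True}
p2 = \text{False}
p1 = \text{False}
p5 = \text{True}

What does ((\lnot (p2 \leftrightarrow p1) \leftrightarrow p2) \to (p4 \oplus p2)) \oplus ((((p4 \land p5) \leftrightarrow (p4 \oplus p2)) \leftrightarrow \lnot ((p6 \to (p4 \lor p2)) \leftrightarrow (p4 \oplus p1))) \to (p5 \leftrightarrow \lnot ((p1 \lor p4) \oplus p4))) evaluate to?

\text{True}

p2 \leftrightarrow p1 = \text{False} \leftrightarrow \text{False} = \text{True}
\lnot (p2 \leftrightarrow p1) = \lnot \text{True} = \text{False}
\lnot (p2 \leftrightarrow p1) \leftrightarrow p2 = \text{False} \leftrightarrow \text{False} = \text{True}
p4 \oplus p2 = \text{False} \oplus \text{False} = \text{False}
(\lnot (p2 \leftrightarrow p1) \leftrightarrow p2) \to (p4 \oplus p2) = \text{True} \to \text{False} = \text{False}
p4 \land p5 = \text{False} \land \text{True} = \text{False}
p4 \oplus p2 = \text{False} \oplus \text{False} = \text{False}
(p4 \land p5) \leftrightarrow (p4 \oplus p2) = \text{False} \leftrightarrow \text{False} = \text{True}
p4 \lor p2 = \text{False} \lor \text{False} = \text{False}
p6 \to (p4 \lor p2) = \text{True} \to \text{False} = \text{False}
p4 \oplus p1 = \text{False} \oplus \text{False} = \text{False}
(p6 \to (p4 \lor p2)) \leftrightarrow (p4 \oplus p1) = \text{False} \leftrightarrow \text{False} = \text{True}
\lnot ((p6 \to (p4 \lor p2)) \leftrightarrow (p4 \oplus p1)) = \lnot \text{True} = \text{False}
((p4 \land p5) \leftrightarrow (p4 \oplus p2)) \leftrightarrow \lnot ((p6 \to (p4 \lor p2)) \leftrightarrow (p4 \oplus p1)) = \text{True} \leftrightarrow \text{False} = \text{False}
p1 \lor p4 = \text{False} \lor \text{False} = \text{False}
(p1 \lor p4) \oplus p4 = \text{False} \oplus \text{False} = \text{False}
\lnot ((p1 \lor p4) \oplus p4) = \lnot \text{False} = \text{True}
p5 \leftrightarrow \lnot ((p1 \lor p4) \oplus p4) = \text{True} \leftrightarrow \text{True} = \text{True}
(((p4 \land p5) \leftrightarrow (p4 \oplus p2)) \leftrightarrow \lnot ((p6 \to (p4 \lor p2)) \leftrightarrow (p4 \oplus p1))) \to (p5 \leftrightarrow \lnot ((p1 \lor p4) \oplus p4)) = \text{False} \to \text{True} = \text{True}
((\lnot (p2 \leftrightarrow p1) \leftrightarrow p2) \to (p4 \oplus p2)) \oplus ((((p4 \land p5) \leftrightarrow (p4 \oplus p2)) \leftrightarrow \lnot ((p6 \to (p4 \lor p2)) \leftrightarrow (p4 \oplus p1))) \to (p5 \leftrightarrow \lnot ((p1 \lor p4) \oplus p4))) = \text{False} \oplus \text{True} = \text{True}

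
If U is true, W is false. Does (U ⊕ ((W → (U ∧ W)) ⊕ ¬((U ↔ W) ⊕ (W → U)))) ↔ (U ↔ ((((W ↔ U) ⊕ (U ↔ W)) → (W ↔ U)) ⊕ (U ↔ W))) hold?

Substituting U=True, W=False:
U ∧ W = True ∧ False = False
W → (U ∧ W) = False → False = True
U ↔ W = True ↔ False = False
W → U = False → True = True
(U ↔ W) ⊕ (W → U) = False ⊕ True = True
¬((U ↔ W) ⊕ (W → U)) = ¬True = False
(W → (U ∧ W)) ⊕ ¬((U ↔ W) ⊕ (W → U)) = True ⊕ False = True
U ⊕ ((W → (U ∧ W)) ⊕ ¬((U ↔ W) ⊕ (W → U))) = True ⊕ True = False
W ↔ U = False ↔ True = False
U ↔ W = True ↔ False = False
(W ↔ U) ⊕ (U ↔ W) = False ⊕ False = False
W ↔ U = False ↔ True = False
((W ↔ U) ⊕ (U ↔ W)) → (W ↔ U) = False → False = True
U ↔ W = True ↔ False = False
(((W ↔ U) ⊕ (U ↔ W)) → (W ↔ U)) ⊕ (U ↔ W) = True ⊕ False = True
U ↔ ((((W ↔ U) ⊕ (U ↔ W)) → (W ↔ U)) ⊕ (U ↔ W)) = True ↔ True = True
(U ⊕ ((W → (U ∧ W)) ⊕ ¬((U ↔ W) ⊕ (W → U)))) ↔ (U ↔ ((((W ↔ U) ⊕ (U ↔ W)) → (W ↔ U)) ⊕ (U ↔ W))) = False ↔ True = False

False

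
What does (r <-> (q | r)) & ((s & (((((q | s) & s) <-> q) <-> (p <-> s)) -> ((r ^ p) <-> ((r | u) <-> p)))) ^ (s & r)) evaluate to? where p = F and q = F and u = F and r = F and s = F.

Substituting p=F, q=F, u=F, r=F, s=F:
q | r = F | F = F
r <-> (q | r) = F <-> F = T
q | s = F | F = F
(q | s) & s = F & F = F
((q | s) & s) <-> q = F <-> F = T
p <-> s = F <-> F = T
(((q | s) & s) <-> q) <-> (p <-> s) = T <-> T = T
r ^ p = F ^ F = F
r | u = F | F = F
(r | u) <-> p = F <-> F = T
(r ^ p) <-> ((r | u) <-> p) = F <-> T = F
((((q | s) & s) <-> q) <-> (p <-> s)) -> ((r ^ p) <-> ((r | u) <-> p)) = T -> F = F
s & (((((q | s) & s) <-> q) <-> (p <-> s)) -> ((r ^ p) <-> ((r | u) <-> p))) = F & F = F
s & r = F & F = F
(s & (((((q | s) & s) <-> q) <-> (p <-> s)) -> ((r ^ p) <-> ((r | u) <-> p)))) ^ (s & r) = F ^ F = F
(r <-> (q | r)) & ((s & (((((q | s) & s) <-> q) <-> (p <-> s)) -> ((r ^ p) <-> ((r | u) <-> p)))) ^ (s & r)) = T & F = F

F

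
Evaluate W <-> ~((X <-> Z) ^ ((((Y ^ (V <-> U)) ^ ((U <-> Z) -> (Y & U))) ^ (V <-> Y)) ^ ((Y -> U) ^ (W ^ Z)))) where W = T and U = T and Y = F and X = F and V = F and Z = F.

X <-> Z = F <-> F = T
V <-> U = F <-> T = F
Y ^ (V <-> U) = F ^ F = F
U <-> Z = T <-> F = F
Y & U = F & T = F
(U <-> Z) -> (Y & U) = F -> F = T
(Y ^ (V <-> U)) ^ ((U <-> Z) -> (Y & U)) = F ^ T = T
V <-> Y = F <-> F = T
((Y ^ (V <-> U)) ^ ((U <-> Z) -> (Y & U))) ^ (V <-> Y) = T ^ T = F
Y -> U = F -> T = T
W ^ Z = T ^ F = T
(Y -> U) ^ (W ^ Z) = T ^ T = F
(((Y ^ (V <-> U)) ^ ((U <-> Z) -> (Y & U))) ^ (V <-> Y)) ^ ((Y -> U) ^ (W ^ Z)) = F ^ F = F
(X <-> Z) ^ ((((Y ^ (V <-> U)) ^ ((U <-> Z) -> (Y & U))) ^ (V <-> Y)) ^ ((Y -> U) ^ (W ^ Z))) = T ^ F = T
~((X <-> Z) ^ ((((Y ^ (V <-> U)) ^ ((U <-> Z) -> (Y & U))) ^ (V <-> Y)) ^ ((Y -> U) ^ (W ^ Z)))) = ~T = F
W <-> ~((X <-> Z) ^ ((((Y ^ (V <-> U)) ^ ((U <-> Z) -> (Y & U))) ^ (V <-> Y)) ^ ((Y -> U) ^ (W ^ Z)))) = T <-> F = F

F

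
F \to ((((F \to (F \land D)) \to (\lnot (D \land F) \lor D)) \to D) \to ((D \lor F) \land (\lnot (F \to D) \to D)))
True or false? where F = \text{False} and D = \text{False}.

\text{True}

F \land D = \text{False} \land \text{False} = \text{False}
F \to (F \land D) = \text{False} \to \text{False} = \text{True}
D \land F = \text{False} \land \text{False} = \text{False}
\lnot (D \land F) = \lnot \text{False} = \text{True}
\lnot (D \land F) \lor D = \text{True} \lor \text{False} = \text{True}
(F \to (F \land D)) \to (\lnot (D \land F) \lor D) = \text{True} \to \text{True} = \text{True}
((F \to (F \land D)) \to (\lnot (D \land F) \lor D)) \to D = \text{True} \to \text{False} = \text{False}
D \lor F = \text{False} \lor \text{False} = \text{False}
F \to D = \text{False} \to \text{False} = \text{True}
\lnot (F \to D) = \lnot \text{True} = \text{False}
\lnot (F \to D) \to D = \text{False} \to \text{False} = \text{True}
(D \lor F) \land (\lnot (F \to D) \to D) = \text{False} \land \text{True} = \text{False}
(((F \to (F \land D)) \to (\lnot (D \land F) \lor D)) \to D) \to ((D \lor F) \land (\lnot (F \to D) \to D)) = \text{False} \to \text{False} = \text{True}
F \to ((((F \to (F \land D)) \to (\lnot (D \land F) \lor D)) \to D) \to ((D \lor F) \land (\lnot (F \to D) \to D))) = \text{False} \to \text{True} = \text{True}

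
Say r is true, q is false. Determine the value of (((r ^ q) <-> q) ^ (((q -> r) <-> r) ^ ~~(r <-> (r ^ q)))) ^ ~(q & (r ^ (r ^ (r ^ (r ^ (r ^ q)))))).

T

Substituting r=T, q=F:
r ^ q = T ^ F = T
(r ^ q) <-> q = T <-> F = F
q -> r = F -> T = T
(q -> r) <-> r = T <-> T = T
r ^ q = T ^ F = T
r <-> (r ^ q) = T <-> T = T
~(r <-> (r ^ q)) = ~T = F
~~(r <-> (r ^ q)) = ~F = T
((q -> r) <-> r) ^ ~~(r <-> (r ^ q)) = T ^ T = F
((r ^ q) <-> q) ^ (((q -> r) <-> r) ^ ~~(r <-> (r ^ q))) = F ^ F = F
r ^ q = T ^ F = T
r ^ (r ^ q) = T ^ T = F
r ^ (r ^ (r ^ q)) = T ^ F = T
r ^ (r ^ (r ^ (r ^ q))) = T ^ T = F
r ^ (r ^ (r ^ (r ^ (r ^ q)))) = T ^ F = T
q & (r ^ (r ^ (r ^ (r ^ (r ^ q))))) = F & T = F
~(q & (r ^ (r ^ (r ^ (r ^ (r ^ q)))))) = ~F = T
(((r ^ q) <-> q) ^ (((q -> r) <-> r) ^ ~~(r <-> (r ^ q)))) ^ ~(q & (r ^ (r ^ (r ^ (r ^ (r ^ q)))))) = F ^ T = T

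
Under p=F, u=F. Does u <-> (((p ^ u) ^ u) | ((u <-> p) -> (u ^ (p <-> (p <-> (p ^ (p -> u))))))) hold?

Substituting p=F, u=F:
p ^ u = F ^ F = F
(p ^ u) ^ u = F ^ F = F
u <-> p = F <-> F = T
p -> u = F -> F = T
p ^ (p -> u) = F ^ T = T
p <-> (p ^ (p -> u)) = F <-> T = F
p <-> (p <-> (p ^ (p -> u))) = F <-> F = T
u ^ (p <-> (p <-> (p ^ (p -> u)))) = F ^ T = T
(u <-> p) -> (u ^ (p <-> (p <-> (p ^ (p -> u))))) = T -> T = T
((p ^ u) ^ u) | ((u <-> p) -> (u ^ (p <-> (p <-> (p ^ (p -> u)))))) = F | T = T
u <-> (((p ^ u) ^ u) | ((u <-> p) -> (u ^ (p <-> (p <-> (p ^ (p -> u))))))) = F <-> T = F

F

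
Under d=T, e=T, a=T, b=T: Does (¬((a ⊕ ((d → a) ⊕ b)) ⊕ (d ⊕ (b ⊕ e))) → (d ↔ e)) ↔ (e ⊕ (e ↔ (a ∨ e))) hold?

F

Substituting d=T, e=T, a=T, b=T:
d → a = T → T = T
(d → a) ⊕ b = T ⊕ T = F
a ⊕ ((d → a) ⊕ b) = T ⊕ F = T
b ⊕ e = T ⊕ T = F
d ⊕ (b ⊕ e) = T ⊕ F = T
(a ⊕ ((d → a) ⊕ b)) ⊕ (d ⊕ (b ⊕ e)) = T ⊕ T = F
¬((a ⊕ ((d → a) ⊕ b)) ⊕ (d ⊕ (b ⊕ e))) = ¬F = T
d ↔ e = T ↔ T = T
¬((a ⊕ ((d → a) ⊕ b)) ⊕ (d ⊕ (b ⊕ e))) → (d ↔ e) = T → T = T
a ∨ e = T ∨ T = T
e ↔ (a ∨ e) = T ↔ T = T
e ⊕ (e ↔ (a ∨ e)) = T ⊕ T = F
(¬((a ⊕ ((d → a) ⊕ b)) ⊕ (d ⊕ (b ⊕ e))) → (d ↔ e)) ↔ (e ⊕ (e ↔ (a ∨ e))) = T ↔ F = F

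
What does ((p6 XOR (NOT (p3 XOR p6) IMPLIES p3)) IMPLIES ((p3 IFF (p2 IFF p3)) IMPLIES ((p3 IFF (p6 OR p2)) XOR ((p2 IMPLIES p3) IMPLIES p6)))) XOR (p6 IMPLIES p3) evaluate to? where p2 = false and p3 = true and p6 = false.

false

p3 XOR p6 = true XOR false = true
NOT (p3 XOR p6) = NOT true = false
NOT (p3 XOR p6) IMPLIES p3 = false IMPLIES true = true
p6 XOR (NOT (p3 XOR p6) IMPLIES p3) = false XOR true = true
p2 IFF p3 = false IFF true = false
p3 IFF (p2 IFF p3) = true IFF false = false
p6 OR p2 = false OR false = false
p3 IFF (p6 OR p2) = true IFF false = false
p2 IMPLIES p3 = false IMPLIES true = true
(p2 IMPLIES p3) IMPLIES p6 = true IMPLIES false = false
(p3 IFF (p6 OR p2)) XOR ((p2 IMPLIES p3) IMPLIES p6) = false XOR false = false
(p3 IFF (p2 IFF p3)) IMPLIES ((p3 IFF (p6 OR p2)) XOR ((p2 IMPLIES p3) IMPLIES p6)) = false IMPLIES false = true
(p6 XOR (NOT (p3 XOR p6) IMPLIES p3)) IMPLIES ((p3 IFF (p2 IFF p3)) IMPLIES ((p3 IFF (p6 OR p2)) XOR ((p2 IMPLIES p3) IMPLIES p6))) = true IMPLIES true = true
p6 IMPLIES p3 = false IMPLIES true = true
((p6 XOR (NOT (p3 XOR p6) IMPLIES p3)) IMPLIES ((p3 IFF (p2 IFF p3)) IMPLIES ((p3 IFF (p6 OR p2)) XOR ((p2 IMPLIES p3) IMPLIES p6)))) XOR (p6 IMPLIES p3) = true XOR true = false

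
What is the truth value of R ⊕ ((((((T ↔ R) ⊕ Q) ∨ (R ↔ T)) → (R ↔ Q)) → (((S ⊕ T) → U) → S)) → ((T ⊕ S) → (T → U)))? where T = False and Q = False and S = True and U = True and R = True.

Substituting T=False, Q=False, S=True, U=True, R=True:
T ↔ R = False ↔ True = False
(T ↔ R) ⊕ Q = False ⊕ False = False
R ↔ T = True ↔ False = False
((T ↔ R) ⊕ Q) ∨ (R ↔ T) = False ∨ False = False
R ↔ Q = True ↔ False = False
(((T ↔ R) ⊕ Q) ∨ (R ↔ T)) → (R ↔ Q) = False → False = True
S ⊕ T = True ⊕ False = True
(S ⊕ T) → U = True → True = True
((S ⊕ T) → U) → S = True → True = True
((((T ↔ R) ⊕ Q) ∨ (R ↔ T)) → (R ↔ Q)) → (((S ⊕ T) → U) → S) = True → True = True
T ⊕ S = False ⊕ True = True
T → U = False → True = True
(T ⊕ S) → (T → U) = True → True = True
(((((T ↔ R) ⊕ Q) ∨ (R ↔ T)) → (R ↔ Q)) → (((S ⊕ T) → U) → S)) → ((T ⊕ S) → (T → U)) = True → True = True
R ⊕ ((((((T ↔ R) ⊕ Q) ∨ (R ↔ T)) → (R ↔ Q)) → (((S ⊕ T) → U) → S)) → ((T ⊕ S) → (T → U))) = True ⊕ True = False

False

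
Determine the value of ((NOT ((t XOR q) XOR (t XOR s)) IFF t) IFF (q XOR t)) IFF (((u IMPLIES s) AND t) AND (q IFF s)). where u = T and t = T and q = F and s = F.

t XOR q = T XOR F = T
t XOR s = T XOR F = T
(t XOR q) XOR (t XOR s) = T XOR T = F
NOT ((t XOR q) XOR (t XOR s)) = NOT F = T
NOT ((t XOR q) XOR (t XOR s)) IFF t = T IFF T = T
q XOR t = F XOR T = T
(NOT ((t XOR q) XOR (t XOR s)) IFF t) IFF (q XOR t) = T IFF T = T
u IMPLIES s = T IMPLIES F = F
(u IMPLIES s) AND t = F AND T = F
q IFF s = F IFF F = T
((u IMPLIES s) AND t) AND (q IFF s) = F AND T = F
((NOT ((t XOR q) XOR (t XOR s)) IFF t) IFF (q XOR t)) IFF (((u IMPLIES s) AND t) AND (q IFF s)) = T IFF F = F

F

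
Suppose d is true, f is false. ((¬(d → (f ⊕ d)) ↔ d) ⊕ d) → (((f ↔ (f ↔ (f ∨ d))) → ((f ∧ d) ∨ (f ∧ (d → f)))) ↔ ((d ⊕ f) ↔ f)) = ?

f ⊕ d = False ⊕ True = True
d → (f ⊕ d) = True → True = True
¬(d → (f ⊕ d)) = ¬True = False
¬(d → (f ⊕ d)) ↔ d = False ↔ True = False
(¬(d → (f ⊕ d)) ↔ d) ⊕ d = False ⊕ True = True
f ∨ d = False ∨ True = True
f ↔ (f ∨ d) = False ↔ True = False
f ↔ (f ↔ (f ∨ d)) = False ↔ False = True
f ∧ d = False ∧ True = False
d → f = True → False = False
f ∧ (d → f) = False ∧ False = False
(f ∧ d) ∨ (f ∧ (d → f)) = False ∨ False = False
(f ↔ (f ↔ (f ∨ d))) → ((f ∧ d) ∨ (f ∧ (d → f))) = True → False = False
d ⊕ f = True ⊕ False = True
(d ⊕ f) ↔ f = True ↔ False = False
((f ↔ (f ↔ (f ∨ d))) → ((f ∧ d) ∨ (f ∧ (d → f)))) ↔ ((d ⊕ f) ↔ f) = False ↔ False = True
((¬(d → (f ⊕ d)) ↔ d) ⊕ d) → (((f ↔ (f ↔ (f ∨ d))) → ((f ∧ d) ∨ (f ∧ (d → f)))) ↔ ((d ⊕ f) ↔ f)) = True → True = True

True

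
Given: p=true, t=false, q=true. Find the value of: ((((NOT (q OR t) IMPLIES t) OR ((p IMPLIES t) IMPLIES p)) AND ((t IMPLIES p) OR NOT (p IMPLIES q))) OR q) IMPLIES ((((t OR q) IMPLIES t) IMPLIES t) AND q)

q OR t = true OR false = true
NOT (q OR t) = NOT true = false
NOT (q OR t) IMPLIES t = false IMPLIES false = true
p IMPLIES t = true IMPLIES false = false
(p IMPLIES t) IMPLIES p = false IMPLIES true = true
(NOT (q OR t) IMPLIES t) OR ((p IMPLIES t) IMPLIES p) = true OR true = true
t IMPLIES p = false IMPLIES true = true
p IMPLIES q = true IMPLIES true = true
NOT (p IMPLIES q) = NOT true = false
(t IMPLIES p) OR NOT (p IMPLIES q) = true OR false = true
((NOT (q OR t) IMPLIES t) OR ((p IMPLIES t) IMPLIES p)) AND ((t IMPLIES p) OR NOT (p IMPLIES q)) = true AND true = true
(((NOT (q OR t) IMPLIES t) OR ((p IMPLIES t) IMPLIES p)) AND ((t IMPLIES p) OR NOT (p IMPLIES q))) OR q = true OR true = true
t OR q = false OR true = true
(t OR q) IMPLIES t = true IMPLIES false = false
((t OR q) IMPLIES t) IMPLIES t = false IMPLIES false = true
(((t OR q) IMPLIES t) IMPLIES t) AND q = true AND true = true
((((NOT (q OR t) IMPLIES t) OR ((p IMPLIES t) IMPLIES p)) AND ((t IMPLIES p) OR NOT (p IMPLIES q))) OR q) IMPLIES ((((t OR q) IMPLIES t) IMPLIES t) AND q) = true IMPLIES true = true

true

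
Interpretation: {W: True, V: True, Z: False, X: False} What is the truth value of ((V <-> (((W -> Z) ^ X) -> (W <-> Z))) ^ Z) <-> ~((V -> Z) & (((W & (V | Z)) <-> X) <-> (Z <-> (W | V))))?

Substituting W=True, V=True, Z=False, X=False:
W -> Z = True -> False = False
(W -> Z) ^ X = False ^ False = False
W <-> Z = True <-> False = False
((W -> Z) ^ X) -> (W <-> Z) = False -> False = True
V <-> (((W -> Z) ^ X) -> (W <-> Z)) = True <-> True = True
(V <-> (((W -> Z) ^ X) -> (W <-> Z))) ^ Z = True ^ False = True
V -> Z = True -> False = False
V | Z = True | False = True
W & (V | Z) = True & True = True
(W & (V | Z)) <-> X = True <-> False = False
W | V = True | True = True
Z <-> (W | V) = False <-> True = False
((W & (V | Z)) <-> X) <-> (Z <-> (W | V)) = False <-> False = True
(V -> Z) & (((W & (V | Z)) <-> X) <-> (Z <-> (W | V))) = False & True = False
~((V -> Z) & (((W & (V | Z)) <-> X) <-> (Z <-> (W | V)))) = ~False = True
((V <-> (((W -> Z) ^ X) -> (W <-> Z))) ^ Z) <-> ~((V -> Z) & (((W & (V | Z)) <-> X) <-> (Z <-> (W | V)))) = True <-> True = True

True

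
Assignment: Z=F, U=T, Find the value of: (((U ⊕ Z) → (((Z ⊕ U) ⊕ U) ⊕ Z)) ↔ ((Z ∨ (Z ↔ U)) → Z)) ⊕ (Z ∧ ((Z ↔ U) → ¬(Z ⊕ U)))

U ⊕ Z = T ⊕ F = T
Z ⊕ U = F ⊕ T = T
(Z ⊕ U) ⊕ U = T ⊕ T = F
((Z ⊕ U) ⊕ U) ⊕ Z = F ⊕ F = F
(U ⊕ Z) → (((Z ⊕ U) ⊕ U) ⊕ Z) = T → F = F
Z ↔ U = F ↔ T = F
Z ∨ (Z ↔ U) = F ∨ F = F
(Z ∨ (Z ↔ U)) → Z = F → F = T
((U ⊕ Z) → (((Z ⊕ U) ⊕ U) ⊕ Z)) ↔ ((Z ∨ (Z ↔ U)) → Z) = F ↔ T = F
Z ↔ U = F ↔ T = F
Z ⊕ U = F ⊕ T = T
¬(Z ⊕ U) = ¬T = F
(Z ↔ U) → ¬(Z ⊕ U) = F → F = T
Z ∧ ((Z ↔ U) → ¬(Z ⊕ U)) = F ∧ T = F
(((U ⊕ Z) → (((Z ⊕ U) ⊕ U) ⊕ Z)) ↔ ((Z ∨ (Z ↔ U)) → Z)) ⊕ (Z ∧ ((Z ↔ U) → ¬(Z ⊕ U))) = F ⊕ F = F

F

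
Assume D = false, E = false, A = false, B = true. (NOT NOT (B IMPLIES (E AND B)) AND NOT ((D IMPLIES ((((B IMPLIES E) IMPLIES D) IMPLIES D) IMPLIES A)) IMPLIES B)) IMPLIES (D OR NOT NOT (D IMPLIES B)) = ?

Substituting D=false, E=false, A=false, B=true:
E AND B = false AND true = false
B IMPLIES (E AND B) = true IMPLIES false = false
NOT (B IMPLIES (E AND B)) = NOT false = true
NOT NOT (B IMPLIES (E AND B)) = NOT true = false
B IMPLIES E = true IMPLIES false = false
(B IMPLIES E) IMPLIES D = false IMPLIES false = true
((B IMPLIES E) IMPLIES D) IMPLIES D = true IMPLIES false = false
(((B IMPLIES E) IMPLIES D) IMPLIES D) IMPLIES A = false IMPLIES false = true
D IMPLIES ((((B IMPLIES E) IMPLIES D) IMPLIES D) IMPLIES A) = false IMPLIES true = true
(D IMPLIES ((((B IMPLIES E) IMPLIES D) IMPLIES D) IMPLIES A)) IMPLIES B = true IMPLIES true = true
NOT ((D IMPLIES ((((B IMPLIES E) IMPLIES D) IMPLIES D) IMPLIES A)) IMPLIES B) = NOT true = false
NOT NOT (B IMPLIES (E AND B)) AND NOT ((D IMPLIES ((((B IMPLIES E) IMPLIES D) IMPLIES D) IMPLIES A)) IMPLIES B) = false AND false = false
D IMPLIES B = false IMPLIES true = true
NOT (D IMPLIES B) = NOT true = false
NOT NOT (D IMPLIES B) = NOT false = true
D OR NOT NOT (D IMPLIES B) = false OR true = true
(NOT NOT (B IMPLIES (E AND B)) AND NOT ((D IMPLIES ((((B IMPLIES E) IMPLIES D) IMPLIES D) IMPLIES A)) IMPLIES B)) IMPLIES (D OR NOT NOT (D IMPLIES B)) = false IMPLIES true = true

true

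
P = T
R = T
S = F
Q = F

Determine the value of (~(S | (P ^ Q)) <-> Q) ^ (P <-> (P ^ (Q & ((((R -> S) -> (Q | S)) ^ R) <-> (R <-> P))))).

P ^ Q = T ^ F = T
S | (P ^ Q) = F | T = T
~(S | (P ^ Q)) = ~T = F
~(S | (P ^ Q)) <-> Q = F <-> F = T
R -> S = T -> F = F
Q | S = F | F = F
(R -> S) -> (Q | S) = F -> F = T
((R -> S) -> (Q | S)) ^ R = T ^ T = F
R <-> P = T <-> T = T
(((R -> S) -> (Q | S)) ^ R) <-> (R <-> P) = F <-> T = F
Q & ((((R -> S) -> (Q | S)) ^ R) <-> (R <-> P)) = F & F = F
P ^ (Q & ((((R -> S) -> (Q | S)) ^ R) <-> (R <-> P))) = T ^ F = T
P <-> (P ^ (Q & ((((R -> S) -> (Q | S)) ^ R) <-> (R <-> P)))) = T <-> T = T
(~(S | (P ^ Q)) <-> Q) ^ (P <-> (P ^ (Q & ((((R -> S) -> (Q | S)) ^ R) <-> (R <-> P))))) = T ^ T = F

F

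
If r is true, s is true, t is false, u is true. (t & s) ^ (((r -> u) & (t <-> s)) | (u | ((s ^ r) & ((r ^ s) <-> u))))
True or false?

Substituting r=1, s=1, t=0, u=1:
t & s = 0 & 1 = 0
r -> u = 1 -> 1 = 1
t <-> s = 0 <-> 1 = 0
(r -> u) & (t <-> s) = 1 & 0 = 0
s ^ r = 1 ^ 1 = 0
r ^ s = 1 ^ 1 = 0
(r ^ s) <-> u = 0 <-> 1 = 0
(s ^ r) & ((r ^ s) <-> u) = 0 & 0 = 0
u | ((s ^ r) & ((r ^ s) <-> u)) = 1 | 0 = 1
((r -> u) & (t <-> s)) | (u | ((s ^ r) & ((r ^ s) <-> u))) = 0 | 1 = 1
(t & s) ^ (((r -> u) & (t <-> s)) | (u | ((s ^ r) & ((r ^ s) <-> u)))) = 0 ^ 1 = 1

1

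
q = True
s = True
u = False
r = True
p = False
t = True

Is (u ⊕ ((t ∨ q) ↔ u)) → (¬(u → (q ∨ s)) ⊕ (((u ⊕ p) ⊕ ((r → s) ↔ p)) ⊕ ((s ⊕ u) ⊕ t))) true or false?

True

Substituting q=True, s=True, u=False, r=True, p=False, t=True:
t ∨ q = True ∨ True = True
(t ∨ q) ↔ u = True ↔ False = False
u ⊕ ((t ∨ q) ↔ u) = False ⊕ False = False
q ∨ s = True ∨ True = True
u → (q ∨ s) = False → True = True
¬(u → (q ∨ s)) = ¬True = False
u ⊕ p = False ⊕ False = False
r → s = True → True = True
(r → s) ↔ p = True ↔ False = False
(u ⊕ p) ⊕ ((r → s) ↔ p) = False ⊕ False = False
s ⊕ u = True ⊕ False = True
(s ⊕ u) ⊕ t = True ⊕ True = False
((u ⊕ p) ⊕ ((r → s) ↔ p)) ⊕ ((s ⊕ u) ⊕ t) = False ⊕ False = False
¬(u → (q ∨ s)) ⊕ (((u ⊕ p) ⊕ ((r → s) ↔ p)) ⊕ ((s ⊕ u) ⊕ t)) = False ⊕ False = False
(u ⊕ ((t ∨ q) ↔ u)) → (¬(u → (q ∨ s)) ⊕ (((u ⊕ p) ⊕ ((r → s) ↔ p)) ⊕ ((s ⊕ u) ⊕ t))) = False → False = True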